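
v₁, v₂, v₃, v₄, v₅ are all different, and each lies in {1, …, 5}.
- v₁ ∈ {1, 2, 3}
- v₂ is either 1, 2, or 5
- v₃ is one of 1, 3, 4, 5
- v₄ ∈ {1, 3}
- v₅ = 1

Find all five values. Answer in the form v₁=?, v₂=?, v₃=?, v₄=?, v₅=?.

v₅ has just one choice, so v₅ = 1. Remove 1 from v₁, v₂, v₃, v₄.
v₄ has just one choice, so v₄ = 3. Strike 3 from v₁, v₃.
v₁ must be 2 (only option left). So v₂ can't be 2.
v₂ has just one choice, so v₂ = 5. Strike 5 from v₃.
v₃ must be 4 (only option left).

v₁=2, v₂=5, v₃=4, v₄=3, v₅=1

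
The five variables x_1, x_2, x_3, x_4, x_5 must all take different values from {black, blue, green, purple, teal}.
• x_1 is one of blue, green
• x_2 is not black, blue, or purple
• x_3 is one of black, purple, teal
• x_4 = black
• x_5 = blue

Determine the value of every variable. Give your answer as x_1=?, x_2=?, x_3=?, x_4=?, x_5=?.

x_1=green, x_2=teal, x_3=purple, x_4=black, x_5=blue

x_4 has just one choice, so x_4 = black. Eliminate black elsewhere: x_3.
x_5 must be blue (only option left). So x_1 can't be blue.
x_1's domain is down to {green}, so x_1 = green. Remove green from x_2.
x_2's domain is down to {teal}, so x_2 = teal. Strike teal from x_3.
x_3's domain is down to {purple}, so x_3 = purple.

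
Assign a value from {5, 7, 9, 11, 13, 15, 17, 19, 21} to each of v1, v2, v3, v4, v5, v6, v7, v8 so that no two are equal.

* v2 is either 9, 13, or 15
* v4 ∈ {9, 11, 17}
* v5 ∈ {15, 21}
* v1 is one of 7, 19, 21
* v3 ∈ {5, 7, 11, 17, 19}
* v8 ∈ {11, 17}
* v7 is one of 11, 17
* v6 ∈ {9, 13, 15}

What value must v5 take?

v7 and v8 share exactly the 2 values {11, 17}; by pigeonhole those values go to them, so strike 11, 17 from v3, v4.
That leaves v4 = 9. Remove 9 from v2, v6.
v2 and v6 between them cover only {13, 15} — a naked pair. Remove those values from v5.
So v5 = 21.

21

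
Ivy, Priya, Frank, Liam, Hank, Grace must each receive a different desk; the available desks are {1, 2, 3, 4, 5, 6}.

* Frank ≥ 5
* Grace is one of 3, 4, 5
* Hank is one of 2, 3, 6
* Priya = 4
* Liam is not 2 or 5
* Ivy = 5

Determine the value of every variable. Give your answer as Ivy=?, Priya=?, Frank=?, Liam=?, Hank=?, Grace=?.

Ivy=5, Priya=4, Frank=6, Liam=1, Hank=2, Grace=3

Ivy must be 5 (only option left). Eliminate 5 elsewhere: Frank, Grace.
That leaves Priya = 4. Strike 4 from Liam, Grace.
That leaves Frank = 6. So Liam, Hank can't be 6.
Grace must be 3 (only option left). Remove 3 from Liam, Hank.
Liam must be 1 (only option left).
Hank has just one choice, so Hank = 2.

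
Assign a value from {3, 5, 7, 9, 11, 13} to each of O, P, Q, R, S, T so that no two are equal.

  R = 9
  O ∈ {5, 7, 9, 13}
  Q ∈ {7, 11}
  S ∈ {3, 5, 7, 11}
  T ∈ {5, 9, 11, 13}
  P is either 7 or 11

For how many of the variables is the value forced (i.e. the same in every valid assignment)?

R must be 9 (only option left). Eliminate 9 elsewhere: O, T.
The 5 still-open variables draw from only 5 values {3, 5, 7, 11, 13}, so each is used; only S can be 3, hence S = 3.
The 2 variables P and Q are confined to {7, 11}, which locks those values in; drop them from O, T.
Determined: R=9, S=3. The other variables each still have more than one consistent value. That makes 2.

2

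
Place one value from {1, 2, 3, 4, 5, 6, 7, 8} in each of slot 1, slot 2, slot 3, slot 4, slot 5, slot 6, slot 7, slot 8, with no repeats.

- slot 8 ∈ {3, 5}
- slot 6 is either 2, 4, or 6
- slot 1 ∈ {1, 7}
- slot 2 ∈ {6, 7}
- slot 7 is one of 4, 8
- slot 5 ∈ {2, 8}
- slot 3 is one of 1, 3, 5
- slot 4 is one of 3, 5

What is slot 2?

slot 4 and slot 8 between them cover only {3, 5} — a naked pair. Remove those values from slot 3.
That leaves slot 3 = 1. So slot 1 can't be 1.
That leaves slot 1 = 7. So slot 2 can't be 7.
So slot 2 = 6.

6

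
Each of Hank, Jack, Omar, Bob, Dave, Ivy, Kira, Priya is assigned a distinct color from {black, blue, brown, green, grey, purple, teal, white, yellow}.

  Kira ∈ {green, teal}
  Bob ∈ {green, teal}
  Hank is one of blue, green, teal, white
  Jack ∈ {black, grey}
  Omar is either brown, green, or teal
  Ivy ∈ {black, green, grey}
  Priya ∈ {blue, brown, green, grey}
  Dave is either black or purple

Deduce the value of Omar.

The 8 variables draw from only 8 values {black, blue, brown, green, grey, purple, teal, white}, so each is used; only Dave can be purple, hence Dave = purple.
The 7 still-open variables draw from only 7 values {black, blue, brown, green, grey, teal, white}, so each is used; only Hank can be white, hence Hank = white.
The 6 still-open variables draw from only 6 values {black, blue, brown, green, grey, teal}, so each is used; only Priya can be blue, hence Priya = blue.
The 5 still-open variables together cover exactly {black, brown, green, grey, teal} — 5 values for 5 variables — and brown appears only in Omar's list, so Omar = brown.

brown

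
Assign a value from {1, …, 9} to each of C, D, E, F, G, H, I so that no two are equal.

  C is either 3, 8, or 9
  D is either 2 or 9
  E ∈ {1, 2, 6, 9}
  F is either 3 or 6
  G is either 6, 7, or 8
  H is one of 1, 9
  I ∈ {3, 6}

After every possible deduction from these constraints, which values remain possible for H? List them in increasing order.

1, 9

The 7 variables draw from only 7 values {1, 2, 3, 6, 7, 8, 9}, so each is used; only G can be 7, hence G = 7.
The 6 still-open variables together cover exactly {1, 2, 3, 6, 8, 9} — 6 values for 6 variables — and 8 appears only in C's list, so C = 8.
F and I between them cover only {3, 6} — a naked pair. Remove those values from E.
No further eliminations apply; H can still be any of 1, 9.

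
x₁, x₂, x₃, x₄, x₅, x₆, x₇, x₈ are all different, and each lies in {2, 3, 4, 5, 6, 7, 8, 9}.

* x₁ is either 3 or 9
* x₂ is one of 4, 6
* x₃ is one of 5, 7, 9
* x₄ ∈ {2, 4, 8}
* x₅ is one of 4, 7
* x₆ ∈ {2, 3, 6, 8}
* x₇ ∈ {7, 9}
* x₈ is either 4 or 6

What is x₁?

The 8 variables draw from only 8 values {2, 3, 4, 5, 6, 7, 8, 9}, so each is used; only x₃ can be 5, hence x₃ = 5.
x₂ and x₈ share exactly the 2 values {4, 6}; by pigeonhole those values go to them, so strike 4, 6 from x₄, x₅, x₆.
x₅ must be 7 (only option left). Remove 7 from x₇.
x₇'s domain is down to {9}, so x₇ = 9. Strike 9 from x₁.
So x₁ = 3.

3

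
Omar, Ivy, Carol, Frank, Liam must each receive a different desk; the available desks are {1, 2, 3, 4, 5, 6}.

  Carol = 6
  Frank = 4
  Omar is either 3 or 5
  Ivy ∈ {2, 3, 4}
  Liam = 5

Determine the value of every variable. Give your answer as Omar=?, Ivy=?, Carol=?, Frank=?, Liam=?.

Omar=3, Ivy=2, Carol=6, Frank=4, Liam=5

Carol must be 6 (only option left).
That leaves Frank = 4. Eliminate 4 elsewhere: Ivy.
Liam's domain is down to {5}, so Liam = 5. Strike 5 from Omar.
Omar must be 3 (only option left). Strike 3 from Ivy.
Ivy must be 2 (only option left).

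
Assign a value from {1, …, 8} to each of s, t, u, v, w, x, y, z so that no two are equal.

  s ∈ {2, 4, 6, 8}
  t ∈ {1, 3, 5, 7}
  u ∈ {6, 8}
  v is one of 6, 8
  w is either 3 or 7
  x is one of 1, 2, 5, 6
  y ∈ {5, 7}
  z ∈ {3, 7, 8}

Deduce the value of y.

The 8 variables together cover exactly {1, 2, 3, 4, 5, 6, 7, 8} — 8 values for 8 variables — and 4 appears only in s's list, so s = 4.
Among the 7 still-open variables, 2 fits only x (and all 7 values in {1, 2, 3, 5, 6, 7, 8} must be used), so x = 2.
The 6 still-open variables together cover exactly {1, 3, 5, 6, 7, 8} — 6 values for 6 variables — and 1 appears only in t's list, so t = 1.
The 5 still-open variables draw from only 5 values {3, 5, 6, 7, 8}, so each is used; only y can be 5, hence y = 5.

5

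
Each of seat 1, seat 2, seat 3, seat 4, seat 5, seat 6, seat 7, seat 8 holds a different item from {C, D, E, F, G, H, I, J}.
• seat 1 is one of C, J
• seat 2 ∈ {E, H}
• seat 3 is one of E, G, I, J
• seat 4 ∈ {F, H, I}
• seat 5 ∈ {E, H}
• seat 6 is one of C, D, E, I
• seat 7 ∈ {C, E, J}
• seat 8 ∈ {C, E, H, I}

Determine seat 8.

Among the 8 variables, D fits only seat 6 (and all 8 values in {C, D, E, F, G, H, I, J} must be used), so seat 6 = D.
The 7 still-open variables together cover exactly {C, E, F, G, H, I, J} — 7 values for 7 variables — and F appears only in seat 4's list, so seat 4 = F.
Among the 6 still-open variables, G fits only seat 3 (and all 6 values in {C, E, G, H, I, J} must be used), so seat 3 = G.
The 5 still-open variables together cover exactly {C, E, H, I, J} — 5 values for 5 variables — and I appears only in seat 8's list, so seat 8 = I.

I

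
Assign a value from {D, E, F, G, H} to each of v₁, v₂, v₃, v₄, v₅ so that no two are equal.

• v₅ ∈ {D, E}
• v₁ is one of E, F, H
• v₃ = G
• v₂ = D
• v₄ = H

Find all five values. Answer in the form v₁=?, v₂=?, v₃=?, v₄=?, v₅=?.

v₁=F, v₂=D, v₃=G, v₄=H, v₅=E

v₂ must be D (only option left). So v₅ can't be D.
That leaves v₃ = G.
v₄ has just one choice, so v₄ = H. Strike H from v₁.
v₅ has just one choice, so v₅ = E. So v₁ can't be E.
v₁'s domain is down to {F}, so v₁ = F.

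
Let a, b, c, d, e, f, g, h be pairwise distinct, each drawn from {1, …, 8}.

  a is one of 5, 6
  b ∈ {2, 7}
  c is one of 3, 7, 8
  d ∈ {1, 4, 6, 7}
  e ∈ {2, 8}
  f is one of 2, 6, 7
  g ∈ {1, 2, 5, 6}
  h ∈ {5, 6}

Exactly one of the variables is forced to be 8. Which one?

The 8 variables together cover exactly {1, 2, 3, 4, 5, 6, 7, 8} — 8 values for 8 variables — and 3 appears only in c's list, so c = 3.
Among the 7 still-open variables, 4 fits only d (and all 7 values in {1, 2, 4, 5, 6, 7, 8} must be used), so d = 4.
Among the 6 still-open variables, 1 fits only g (and all 6 values in {1, 2, 5, 6, 7, 8} must be used), so g = 1.
Among the 5 still-open variables, 8 fits only e (and all 5 values in {2, 5, 6, 7, 8} must be used), so e = 8.

e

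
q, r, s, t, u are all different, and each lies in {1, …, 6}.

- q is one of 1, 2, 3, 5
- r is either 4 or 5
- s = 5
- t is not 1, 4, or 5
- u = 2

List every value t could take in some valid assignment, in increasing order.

s must be 5 (only option left). Remove 5 from q, r.
u has just one choice, so u = 2. So q, t can't be 2.
r's domain is down to {4}, so r = 4.
No further eliminations apply; t can still be any of 3, 6.

3, 6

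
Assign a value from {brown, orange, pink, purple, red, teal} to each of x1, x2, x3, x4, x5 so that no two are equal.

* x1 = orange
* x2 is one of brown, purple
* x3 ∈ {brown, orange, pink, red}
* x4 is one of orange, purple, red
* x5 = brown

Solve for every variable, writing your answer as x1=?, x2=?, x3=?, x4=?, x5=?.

x1=orange, x2=purple, x3=pink, x4=red, x5=brown

x1's domain is down to {orange}, so x1 = orange. So x3, x4 can't be orange.
x5 must be brown (only option left). Strike brown from x2, x3.
x2's domain is down to {purple}, so x2 = purple. Remove purple from x4.
That leaves x4 = red. So x3 can't be red.
x3's domain is down to {pink}, so x3 = pink.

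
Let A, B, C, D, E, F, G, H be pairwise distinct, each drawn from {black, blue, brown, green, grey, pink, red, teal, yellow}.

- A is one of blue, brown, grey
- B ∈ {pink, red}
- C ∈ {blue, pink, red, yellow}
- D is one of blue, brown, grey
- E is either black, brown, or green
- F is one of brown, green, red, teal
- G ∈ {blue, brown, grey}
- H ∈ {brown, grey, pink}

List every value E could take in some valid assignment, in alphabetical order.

black, green

A, D, G share exactly the 3 values {blue, brown, grey}; by pigeonhole those values go to them, so strike blue, brown, grey from C, E, F, H.
H must be pink (only option left). Eliminate pink elsewhere: B, C.
B must be red (only option left). Remove red from C, F.
C has just one choice, so C = yellow.
No further eliminations apply; E can still be any of black, green.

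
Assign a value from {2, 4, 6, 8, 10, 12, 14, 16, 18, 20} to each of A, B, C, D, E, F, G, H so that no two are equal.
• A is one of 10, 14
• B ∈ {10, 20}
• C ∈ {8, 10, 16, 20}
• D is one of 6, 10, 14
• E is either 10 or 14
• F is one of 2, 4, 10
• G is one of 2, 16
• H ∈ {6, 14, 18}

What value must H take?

The 2 variables A and E are confined to {10, 14}, which locks those values in; drop them from B, C, D, F, H.
B's domain is down to {20}, so B = 20. Strike 20 from C.
D must be 6 (only option left). Eliminate 6 elsewhere: H.
So H = 18.

18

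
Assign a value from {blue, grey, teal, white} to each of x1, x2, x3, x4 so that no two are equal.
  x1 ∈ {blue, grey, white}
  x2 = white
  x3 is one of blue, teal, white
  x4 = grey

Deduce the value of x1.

blue

x2 has just one choice, so x2 = white. So x1, x3 can't be white.
x4's domain is down to {grey}, so x4 = grey. So x1 can't be grey.
So x1 = blue.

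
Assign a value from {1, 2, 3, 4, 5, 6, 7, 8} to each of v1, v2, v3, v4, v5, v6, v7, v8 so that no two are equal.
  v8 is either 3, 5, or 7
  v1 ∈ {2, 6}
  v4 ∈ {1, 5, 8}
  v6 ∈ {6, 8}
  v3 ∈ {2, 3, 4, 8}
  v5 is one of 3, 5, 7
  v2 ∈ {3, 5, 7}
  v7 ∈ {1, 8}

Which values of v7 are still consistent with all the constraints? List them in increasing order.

The 8 variables draw from only 8 values {1, 2, 3, 4, 5, 6, 7, 8}, so each is used; only v3 can be 4, hence v3 = 4.
The 7 still-open variables draw from only 7 values {1, 2, 3, 5, 6, 7, 8}, so each is used; only v1 can be 2, hence v1 = 2.
Among the 6 still-open variables, 6 fits only v6 (and all 6 values in {1, 3, 5, 6, 7, 8} must be used), so v6 = 6.
v2, v5, v8 share exactly the 3 values {3, 5, 7}; by pigeonhole those values go to them, so strike 3, 5, 7 from v4.
No further eliminations apply; v7 can still be any of 1, 8.

1, 8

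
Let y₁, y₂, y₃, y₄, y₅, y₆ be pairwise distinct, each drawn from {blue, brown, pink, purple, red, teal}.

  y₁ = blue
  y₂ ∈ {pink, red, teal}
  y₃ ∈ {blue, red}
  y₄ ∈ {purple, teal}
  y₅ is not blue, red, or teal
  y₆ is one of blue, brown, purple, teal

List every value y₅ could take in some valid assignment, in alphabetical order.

y₁ must be blue (only option left). Strike blue from y₃, y₆.
y₃'s domain is down to {red}, so y₃ = red. Remove red from y₂.
No further eliminations apply; y₅ can still be any of brown, pink, purple.

brown, pink, purple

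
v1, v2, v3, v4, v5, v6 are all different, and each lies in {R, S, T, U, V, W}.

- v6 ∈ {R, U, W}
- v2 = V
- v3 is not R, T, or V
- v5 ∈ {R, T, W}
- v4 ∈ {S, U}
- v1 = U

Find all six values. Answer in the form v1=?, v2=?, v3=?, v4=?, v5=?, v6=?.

v1=U, v2=V, v3=W, v4=S, v5=T, v6=R

v1's domain is down to {U}, so v1 = U. Remove U from v3, v4, v6.
v2's domain is down to {V}, so v2 = V.
v4's domain is down to {S}, so v4 = S. Eliminate S elsewhere: v3.
v3's domain is down to {W}, so v3 = W. Eliminate W elsewhere: v5, v6.
v6's domain is down to {R}, so v6 = R. Remove R from v5.
v5's domain is down to {T}, so v5 = T.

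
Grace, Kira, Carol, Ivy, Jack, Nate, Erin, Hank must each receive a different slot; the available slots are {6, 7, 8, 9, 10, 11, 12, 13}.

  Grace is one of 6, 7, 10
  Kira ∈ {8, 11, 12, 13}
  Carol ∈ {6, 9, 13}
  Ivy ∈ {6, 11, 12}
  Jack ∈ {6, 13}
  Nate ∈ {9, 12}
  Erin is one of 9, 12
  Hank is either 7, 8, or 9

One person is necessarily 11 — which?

Among the 8 variables, 10 fits only Grace (and all 8 values in {6, 7, 8, 9, 10, 11, 12, 13} must be used), so Grace = 10.
The 7 still-open variables together cover exactly {6, 7, 8, 9, 11, 12, 13} — 7 values for 7 variables — and 7 appears only in Hank's list, so Hank = 7.
The 6 still-open variables draw from only 6 values {6, 8, 9, 11, 12, 13}, so each is used; only Kira can be 8, hence Kira = 8.
Among the 5 still-open variables, 11 fits only Ivy (and all 5 values in {6, 9, 11, 12, 13} must be used), so Ivy = 11.

Ivy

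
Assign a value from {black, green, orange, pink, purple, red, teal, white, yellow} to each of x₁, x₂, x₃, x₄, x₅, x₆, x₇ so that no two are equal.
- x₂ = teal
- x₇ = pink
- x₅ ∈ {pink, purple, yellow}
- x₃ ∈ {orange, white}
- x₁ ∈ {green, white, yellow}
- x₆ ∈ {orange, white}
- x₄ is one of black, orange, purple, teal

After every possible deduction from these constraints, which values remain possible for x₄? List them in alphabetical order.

black, purple

x₂ must be teal (only option left). Eliminate teal elsewhere: x₄.
x₇ must be pink (only option left). So x₅ can't be pink.
x₃ and x₆ share exactly the 2 values {orange, white}; by pigeonhole those values go to them, so strike orange, white from x₁, x₄.
No further eliminations apply; x₄ can still be any of black, purple.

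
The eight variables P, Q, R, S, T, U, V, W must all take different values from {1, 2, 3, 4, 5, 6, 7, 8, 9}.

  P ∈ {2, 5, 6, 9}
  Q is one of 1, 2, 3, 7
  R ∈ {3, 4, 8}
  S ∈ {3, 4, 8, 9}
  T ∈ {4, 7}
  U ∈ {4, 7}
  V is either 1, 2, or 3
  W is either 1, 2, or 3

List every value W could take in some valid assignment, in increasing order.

1, 2, 3

T and U between them cover only {4, 7} — a naked pair. Remove those values from Q, R, S.
Q, V, W between them cover only {1, 2, 3} — a naked triple. Remove those values from P, R, S.
R's domain is down to {8}, so R = 8. Strike 8 from S.
That leaves S = 9. Strike 9 from P.
No further eliminations apply; W can still be any of 1, 2, 3.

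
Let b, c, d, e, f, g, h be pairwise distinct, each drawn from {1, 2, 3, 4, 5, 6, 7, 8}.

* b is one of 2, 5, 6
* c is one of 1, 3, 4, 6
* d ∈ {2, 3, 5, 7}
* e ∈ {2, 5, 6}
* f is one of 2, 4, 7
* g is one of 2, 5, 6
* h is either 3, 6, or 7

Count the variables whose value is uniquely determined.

2

Among the 7 variables, 1 fits only c (and all 7 values in {1, 2, 3, 4, 5, 6, 7} must be used), so c = 1.
The 6 still-open variables draw from only 6 values {2, 3, 4, 5, 6, 7}, so each is used; only f can be 4, hence f = 4.
b, e, g between them cover only {2, 5, 6} — a naked triple. Remove those values from d, h.
Determined: c=1, f=4. The other variables each still have more than one consistent value. That makes 2.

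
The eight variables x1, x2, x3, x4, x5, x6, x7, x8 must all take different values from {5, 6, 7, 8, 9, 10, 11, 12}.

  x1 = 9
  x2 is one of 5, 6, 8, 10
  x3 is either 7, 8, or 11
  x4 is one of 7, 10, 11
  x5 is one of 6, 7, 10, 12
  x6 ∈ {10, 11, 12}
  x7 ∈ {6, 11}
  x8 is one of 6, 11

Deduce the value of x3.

8

x1's domain is down to {9}, so x1 = 9.
Among the 7 still-open variables, 5 fits only x2 (and all 7 values in {5, 6, 7, 8, 10, 11, 12} must be used), so x2 = 5.
The 6 still-open variables together cover exactly {6, 7, 8, 10, 11, 12} — 6 values for 6 variables — and 8 appears only in x3's list, so x3 = 8.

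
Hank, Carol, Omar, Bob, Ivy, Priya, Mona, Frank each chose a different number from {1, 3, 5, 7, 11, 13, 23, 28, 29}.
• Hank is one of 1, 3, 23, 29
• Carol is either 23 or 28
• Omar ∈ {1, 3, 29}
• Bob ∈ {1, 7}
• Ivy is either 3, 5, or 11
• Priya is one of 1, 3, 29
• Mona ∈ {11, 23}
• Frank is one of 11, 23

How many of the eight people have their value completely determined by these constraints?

3

The 8 variables together cover exactly {1, 3, 5, 7, 11, 23, 28, 29} — 8 values for 8 variables — and 5 appears only in Ivy's list, so Ivy = 5.
The 7 still-open variables draw from only 7 values {1, 3, 7, 11, 23, 28, 29}, so each is used; only Bob can be 7, hence Bob = 7.
The 6 still-open variables together cover exactly {1, 3, 11, 23, 28, 29} — 6 values for 6 variables — and 28 appears only in Carol's list, so Carol = 28.
Mona and Frank share exactly the 2 values {11, 23}; by pigeonhole those values go to them, so strike 11, 23 from Hank.
Determined: Carol=28, Bob=7, Ivy=5. The other people each still have more than one consistent value. That makes 3.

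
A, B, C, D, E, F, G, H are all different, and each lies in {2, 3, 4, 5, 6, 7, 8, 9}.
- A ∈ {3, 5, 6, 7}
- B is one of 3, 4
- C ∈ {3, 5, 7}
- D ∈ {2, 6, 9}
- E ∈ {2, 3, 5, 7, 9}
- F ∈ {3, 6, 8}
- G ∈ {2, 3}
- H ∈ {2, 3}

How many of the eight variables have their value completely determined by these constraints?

2

Among the 8 variables, 4 fits only B (and all 8 values in {2, 3, 4, 5, 6, 7, 8, 9} must be used), so B = 4.
The 7 still-open variables draw from only 7 values {2, 3, 5, 6, 7, 8, 9}, so each is used; only F can be 8, hence F = 8.
The 2 variables G and H are confined to {2, 3}, which locks those values in; drop them from A, C, D, E.
Determined: B=4, F=8. The other variables each still have more than one consistent value. That makes 2.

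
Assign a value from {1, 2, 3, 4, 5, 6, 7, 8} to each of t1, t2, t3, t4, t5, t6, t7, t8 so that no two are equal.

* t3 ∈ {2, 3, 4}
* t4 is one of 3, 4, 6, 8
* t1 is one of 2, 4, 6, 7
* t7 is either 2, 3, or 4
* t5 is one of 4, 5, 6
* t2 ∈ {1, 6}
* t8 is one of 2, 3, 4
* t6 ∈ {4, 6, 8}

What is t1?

Among the 8 variables, 1 fits only t2 (and all 8 values in {1, 2, 3, 4, 5, 6, 7, 8} must be used), so t2 = 1.
Among the 7 still-open variables, 5 fits only t5 (and all 7 values in {2, 3, 4, 5, 6, 7, 8} must be used), so t5 = 5.
Among the 6 still-open variables, 7 fits only t1 (and all 6 values in {2, 3, 4, 6, 7, 8} must be used), so t1 = 7.

7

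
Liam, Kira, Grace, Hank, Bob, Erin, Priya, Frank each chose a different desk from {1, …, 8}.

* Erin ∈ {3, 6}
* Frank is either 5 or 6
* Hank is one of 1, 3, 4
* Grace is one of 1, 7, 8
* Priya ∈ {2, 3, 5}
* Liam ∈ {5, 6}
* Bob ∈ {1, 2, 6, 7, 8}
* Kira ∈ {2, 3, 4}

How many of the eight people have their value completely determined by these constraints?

4

Liam and Frank share exactly the 2 values {5, 6}; by pigeonhole those values go to them, so strike 5, 6 from Bob, Erin, Priya.
Erin must be 3 (only option left). Strike 3 from Kira, Hank, Priya.
That leaves Priya = 2. So Kira, Bob can't be 2.
Kira's domain is down to {4}, so Kira = 4. Strike 4 from Hank.
That leaves Hank = 1. Strike 1 from Grace, Bob.
Determined: Kira=4, Hank=1, Erin=3, Priya=2. The other people each still have more than one consistent value. That makes 4.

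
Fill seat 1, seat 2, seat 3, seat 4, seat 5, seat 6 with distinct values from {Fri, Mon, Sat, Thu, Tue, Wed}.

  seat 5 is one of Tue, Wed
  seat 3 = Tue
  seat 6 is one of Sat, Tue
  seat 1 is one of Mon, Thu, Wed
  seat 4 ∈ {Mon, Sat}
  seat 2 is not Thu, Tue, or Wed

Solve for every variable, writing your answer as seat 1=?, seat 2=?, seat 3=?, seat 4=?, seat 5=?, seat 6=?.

seat 1=Thu, seat 2=Fri, seat 3=Tue, seat 4=Mon, seat 5=Wed, seat 6=Sat

seat 3 must be Tue (only option left). Strike Tue from seat 5, seat 6.
seat 5's domain is down to {Wed}, so seat 5 = Wed. Strike Wed from seat 1.
seat 6's domain is down to {Sat}, so seat 6 = Sat. Remove Sat from seat 2, seat 4.
seat 4's domain is down to {Mon}, so seat 4 = Mon. So seat 1, seat 2 can't be Mon.
seat 1 has just one choice, so seat 1 = Thu.
seat 2 must be Fri (only option left).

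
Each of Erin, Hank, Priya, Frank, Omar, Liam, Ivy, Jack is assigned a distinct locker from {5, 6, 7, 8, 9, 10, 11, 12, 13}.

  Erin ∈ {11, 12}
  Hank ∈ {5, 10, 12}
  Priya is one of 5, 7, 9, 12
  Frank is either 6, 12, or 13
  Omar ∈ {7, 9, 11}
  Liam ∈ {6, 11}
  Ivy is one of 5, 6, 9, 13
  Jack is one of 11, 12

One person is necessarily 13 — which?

Frank

Among the 8 variables, 10 fits only Hank (and all 8 values in {5, 6, 7, 9, 10, 11, 12, 13} must be used), so Hank = 10.
Erin and Jack share exactly the 2 values {11, 12}; by pigeonhole those values go to them, so strike 11, 12 from Priya, Frank, Omar, Liam.
That leaves Liam = 6. Eliminate 6 elsewhere: Frank, Ivy.
So 13 goes to Frank.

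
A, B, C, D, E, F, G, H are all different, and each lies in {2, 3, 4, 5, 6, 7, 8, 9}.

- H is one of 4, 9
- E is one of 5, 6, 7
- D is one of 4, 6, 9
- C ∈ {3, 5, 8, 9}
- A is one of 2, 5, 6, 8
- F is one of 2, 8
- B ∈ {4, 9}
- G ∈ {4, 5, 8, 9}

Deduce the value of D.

6

Among the 8 variables, 3 fits only C (and all 8 values in {2, 3, 4, 5, 6, 7, 8, 9} must be used), so C = 3.
The 7 still-open variables together cover exactly {2, 4, 5, 6, 7, 8, 9} — 7 values for 7 variables — and 7 appears only in E's list, so E = 7.
B and H between them cover only {4, 9} — a naked pair. Remove those values from D, G.
So D = 6.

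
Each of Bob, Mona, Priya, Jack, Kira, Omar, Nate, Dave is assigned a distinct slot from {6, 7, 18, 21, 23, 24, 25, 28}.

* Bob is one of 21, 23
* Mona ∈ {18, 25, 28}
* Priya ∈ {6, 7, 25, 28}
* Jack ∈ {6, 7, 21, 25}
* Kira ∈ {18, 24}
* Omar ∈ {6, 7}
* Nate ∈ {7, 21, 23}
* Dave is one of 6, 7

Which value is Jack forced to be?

The 8 variables together cover exactly {6, 7, 18, 21, 23, 24, 25, 28} — 8 values for 8 variables — and 24 appears only in Kira's list, so Kira = 24.
Among the 7 still-open variables, 18 fits only Mona (and all 7 values in {6, 7, 18, 21, 23, 25, 28} must be used), so Mona = 18.
Among the 6 still-open variables, 28 fits only Priya (and all 6 values in {6, 7, 21, 23, 25, 28} must be used), so Priya = 28.
Among the 5 still-open variables, 25 fits only Jack (and all 5 values in {6, 7, 21, 23, 25} must be used), so Jack = 25.

25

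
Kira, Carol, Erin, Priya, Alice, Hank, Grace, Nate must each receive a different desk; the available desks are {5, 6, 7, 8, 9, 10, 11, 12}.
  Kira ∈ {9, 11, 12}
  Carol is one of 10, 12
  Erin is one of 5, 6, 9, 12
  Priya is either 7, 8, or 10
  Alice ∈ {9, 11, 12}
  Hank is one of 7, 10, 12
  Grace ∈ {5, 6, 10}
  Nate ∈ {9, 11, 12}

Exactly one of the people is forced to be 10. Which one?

Among the 8 variables, 8 fits only Priya (and all 8 values in {5, 6, 7, 8, 9, 10, 11, 12} must be used), so Priya = 8.
The 7 still-open variables together cover exactly {5, 6, 7, 9, 10, 11, 12} — 7 values for 7 variables — and 7 appears only in Hank's list, so Hank = 7.
Kira, Alice, Nate between them cover only {9, 11, 12} — a naked triple. Remove those values from Carol, Erin.
So 10 goes to Carol.

Carol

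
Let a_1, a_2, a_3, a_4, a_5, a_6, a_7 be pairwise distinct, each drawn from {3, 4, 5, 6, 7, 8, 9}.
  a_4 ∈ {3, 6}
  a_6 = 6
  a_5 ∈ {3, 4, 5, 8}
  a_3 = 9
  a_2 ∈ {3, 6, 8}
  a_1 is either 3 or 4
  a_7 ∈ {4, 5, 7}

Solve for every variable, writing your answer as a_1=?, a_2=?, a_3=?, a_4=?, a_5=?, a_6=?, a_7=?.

a_3's domain is down to {9}, so a_3 = 9.
a_6 has just one choice, so a_6 = 6. Remove 6 from a_2, a_4.
a_4 has just one choice, so a_4 = 3. Strike 3 from a_1, a_2, a_5.
a_1's domain is down to {4}, so a_1 = 4. So a_5, a_7 can't be 4.
a_2's domain is down to {8}, so a_2 = 8. Remove 8 from a_5.
a_5's domain is down to {5}, so a_5 = 5. So a_7 can't be 5.
a_7 must be 7 (only option left).

a_1=4, a_2=8, a_3=9, a_4=3, a_5=5, a_6=6, a_7=7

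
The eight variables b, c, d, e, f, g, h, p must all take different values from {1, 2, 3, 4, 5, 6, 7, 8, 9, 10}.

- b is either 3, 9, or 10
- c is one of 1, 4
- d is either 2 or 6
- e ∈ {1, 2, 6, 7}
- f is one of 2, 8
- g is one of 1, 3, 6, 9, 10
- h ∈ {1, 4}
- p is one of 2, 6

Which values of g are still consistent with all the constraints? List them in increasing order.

3, 9, 10

c and h between them cover only {1, 4} — a naked pair. Remove those values from e, g.
d and p share exactly the 2 values {2, 6}; by pigeonhole those values go to them, so strike 2, 6 from e, f, g.
e has just one choice, so e = 7.
f must be 8 (only option left).
No further eliminations apply; g can still be any of 3, 9, 10.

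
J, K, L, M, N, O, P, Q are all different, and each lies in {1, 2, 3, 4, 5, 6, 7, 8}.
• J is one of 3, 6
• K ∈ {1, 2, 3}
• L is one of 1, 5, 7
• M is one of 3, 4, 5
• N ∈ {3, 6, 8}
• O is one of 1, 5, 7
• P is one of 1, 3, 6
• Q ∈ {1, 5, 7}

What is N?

8

The 8 variables draw from only 8 values {1, 2, 3, 4, 5, 6, 7, 8}, so each is used; only K can be 2, hence K = 2.
The 7 still-open variables together cover exactly {1, 3, 4, 5, 6, 7, 8} — 7 values for 7 variables — and 4 appears only in M's list, so M = 4.
The 6 still-open variables draw from only 6 values {1, 3, 5, 6, 7, 8}, so each is used; only N can be 8, hence N = 8.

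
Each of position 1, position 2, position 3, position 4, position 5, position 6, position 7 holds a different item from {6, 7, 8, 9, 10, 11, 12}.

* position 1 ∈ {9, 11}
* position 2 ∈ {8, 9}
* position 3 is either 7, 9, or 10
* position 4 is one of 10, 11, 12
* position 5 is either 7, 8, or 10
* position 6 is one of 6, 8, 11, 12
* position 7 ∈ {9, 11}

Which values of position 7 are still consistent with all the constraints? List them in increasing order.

9, 11

The 7 variables draw from only 7 values {6, 7, 8, 9, 10, 11, 12}, so each is used; only position 6 can be 6, hence position 6 = 6.
The 6 still-open variables together cover exactly {7, 8, 9, 10, 11, 12} — 6 values for 6 variables — and 12 appears only in position 4's list, so position 4 = 12.
The 2 variables position 1 and position 7 are confined to {9, 11}, which locks those values in; drop them from position 2, position 3.
That leaves position 2 = 8. Eliminate 8 elsewhere: position 5.
No further eliminations apply; position 7 can still be any of 9, 11.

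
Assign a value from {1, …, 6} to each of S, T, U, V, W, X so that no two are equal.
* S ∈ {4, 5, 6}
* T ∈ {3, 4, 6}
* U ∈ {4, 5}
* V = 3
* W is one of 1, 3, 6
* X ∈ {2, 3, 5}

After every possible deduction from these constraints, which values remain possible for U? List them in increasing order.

V must be 3 (only option left). Strike 3 from T, W, X.
Among the 5 still-open variables, 1 fits only W (and all 5 values in {1, 2, 4, 5, 6} must be used), so W = 1.
The 4 still-open variables together cover exactly {2, 4, 5, 6} — 4 values for 4 variables — and 2 appears only in X's list, so X = 2.
No further eliminations apply; U can still be any of 4, 5.

4, 5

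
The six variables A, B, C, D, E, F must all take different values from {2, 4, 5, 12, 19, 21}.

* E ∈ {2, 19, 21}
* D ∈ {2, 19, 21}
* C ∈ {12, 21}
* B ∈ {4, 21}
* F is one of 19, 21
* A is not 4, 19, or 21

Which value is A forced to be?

Among the 6 variables, 4 fits only B (and all 6 values in {2, 4, 5, 12, 19, 21} must be used), so B = 4.
Among the 5 still-open variables, 5 fits only A (and all 5 values in {2, 5, 12, 19, 21} must be used), so A = 5.

5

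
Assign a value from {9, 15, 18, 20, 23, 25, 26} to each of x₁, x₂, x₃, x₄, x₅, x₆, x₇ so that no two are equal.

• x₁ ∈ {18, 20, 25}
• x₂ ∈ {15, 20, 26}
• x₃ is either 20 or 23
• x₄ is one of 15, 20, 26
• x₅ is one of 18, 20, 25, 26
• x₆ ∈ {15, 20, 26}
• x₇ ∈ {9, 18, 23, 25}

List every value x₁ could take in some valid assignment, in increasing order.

18, 25

The 7 variables together cover exactly {9, 15, 18, 20, 23, 25, 26} — 7 values for 7 variables — and 9 appears only in x₇'s list, so x₇ = 9.
The 6 still-open variables together cover exactly {15, 18, 20, 23, 25, 26} — 6 values for 6 variables — and 23 appears only in x₃'s list, so x₃ = 23.
x₂, x₄, x₆ share exactly the 3 values {15, 20, 26}; by pigeonhole those values go to them, so strike 15, 20, 26 from x₁, x₅.
No further eliminations apply; x₁ can still be any of 18, 25.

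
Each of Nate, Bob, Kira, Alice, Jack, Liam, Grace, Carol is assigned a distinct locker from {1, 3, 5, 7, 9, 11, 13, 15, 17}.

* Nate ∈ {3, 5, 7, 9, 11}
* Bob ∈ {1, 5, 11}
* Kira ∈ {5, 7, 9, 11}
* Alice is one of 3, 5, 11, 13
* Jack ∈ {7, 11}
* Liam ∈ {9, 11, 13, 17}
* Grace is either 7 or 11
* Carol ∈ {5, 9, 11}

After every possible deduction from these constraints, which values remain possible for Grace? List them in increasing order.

7, 11

The 8 variables draw from only 8 values {1, 3, 5, 7, 9, 11, 13, 17}, so each is used; only Bob can be 1, hence Bob = 1.
The 7 still-open variables draw from only 7 values {3, 5, 7, 9, 11, 13, 17}, so each is used; only Liam can be 17, hence Liam = 17.
The 6 still-open variables together cover exactly {3, 5, 7, 9, 11, 13} — 6 values for 6 variables — and 13 appears only in Alice's list, so Alice = 13.
The 5 still-open variables draw from only 5 values {3, 5, 7, 9, 11}, so each is used; only Nate can be 3, hence Nate = 3.
Jack and Grace share exactly the 2 values {7, 11}; by pigeonhole those values go to them, so strike 7, 11 from Kira, Carol.
No further eliminations apply; Grace can still be any of 7, 11.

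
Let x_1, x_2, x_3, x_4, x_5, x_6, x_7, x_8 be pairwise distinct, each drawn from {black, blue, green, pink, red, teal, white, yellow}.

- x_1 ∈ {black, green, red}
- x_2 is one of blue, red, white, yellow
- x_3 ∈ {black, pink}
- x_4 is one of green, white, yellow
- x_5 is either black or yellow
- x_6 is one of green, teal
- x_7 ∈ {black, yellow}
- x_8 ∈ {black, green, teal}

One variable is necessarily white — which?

x_4

The 8 variables draw from only 8 values {black, blue, green, pink, red, teal, white, yellow}, so each is used; only x_2 can be blue, hence x_2 = blue.
Among the 7 still-open variables, pink fits only x_3 (and all 7 values in {black, green, pink, red, teal, white, yellow} must be used), so x_3 = pink.
The 6 still-open variables draw from only 6 values {black, green, red, teal, white, yellow}, so each is used; only x_1 can be red, hence x_1 = red.
Among the 5 still-open variables, white fits only x_4 (and all 5 values in {black, green, teal, white, yellow} must be used), so x_4 = white.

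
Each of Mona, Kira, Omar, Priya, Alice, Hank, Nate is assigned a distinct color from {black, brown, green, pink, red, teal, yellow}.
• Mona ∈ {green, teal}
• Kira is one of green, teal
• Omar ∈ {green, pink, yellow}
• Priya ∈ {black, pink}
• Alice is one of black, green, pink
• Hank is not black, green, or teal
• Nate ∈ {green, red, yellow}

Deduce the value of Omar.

yellow

Among the 7 variables, brown fits only Hank (and all 7 values in {black, brown, green, pink, red, teal, yellow} must be used), so Hank = brown.
Among the 6 still-open variables, red fits only Nate (and all 6 values in {black, green, pink, red, teal, yellow} must be used), so Nate = red.
The 5 still-open variables draw from only 5 values {black, green, pink, teal, yellow}, so each is used; only Omar can be yellow, hence Omar = yellow.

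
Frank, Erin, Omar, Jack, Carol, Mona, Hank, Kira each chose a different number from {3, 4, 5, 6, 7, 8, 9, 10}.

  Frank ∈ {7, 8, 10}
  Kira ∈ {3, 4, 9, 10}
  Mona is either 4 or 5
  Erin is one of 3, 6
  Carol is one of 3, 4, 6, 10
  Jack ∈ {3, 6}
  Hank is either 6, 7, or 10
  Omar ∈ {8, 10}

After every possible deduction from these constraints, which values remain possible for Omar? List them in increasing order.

8, 10

The 8 variables draw from only 8 values {3, 4, 5, 6, 7, 8, 9, 10}, so each is used; only Mona can be 5, hence Mona = 5.
The 7 still-open variables together cover exactly {3, 4, 6, 7, 8, 9, 10} — 7 values for 7 variables — and 9 appears only in Kira's list, so Kira = 9.
Among the 6 still-open variables, 4 fits only Carol (and all 6 values in {3, 4, 6, 7, 8, 10} must be used), so Carol = 4.
Erin and Jack between them cover only {3, 6} — a naked pair. Remove those values from Hank.
No further eliminations apply; Omar can still be any of 8, 10.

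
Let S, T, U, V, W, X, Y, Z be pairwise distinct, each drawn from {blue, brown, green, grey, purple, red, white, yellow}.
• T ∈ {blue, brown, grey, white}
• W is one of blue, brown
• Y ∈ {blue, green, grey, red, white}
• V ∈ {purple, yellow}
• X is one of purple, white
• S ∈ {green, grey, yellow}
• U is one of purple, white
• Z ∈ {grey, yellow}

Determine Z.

The 8 variables together cover exactly {blue, brown, green, grey, purple, red, white, yellow} — 8 values for 8 variables — and red appears only in Y's list, so Y = red.
The 7 still-open variables draw from only 7 values {blue, brown, green, grey, purple, white, yellow}, so each is used; only S can be green, hence S = green.
U and X share exactly the 2 values {purple, white}; by pigeonhole those values go to them, so strike purple, white from T, V.
V's domain is down to {yellow}, so V = yellow. So Z can't be yellow.
So Z = grey.

grey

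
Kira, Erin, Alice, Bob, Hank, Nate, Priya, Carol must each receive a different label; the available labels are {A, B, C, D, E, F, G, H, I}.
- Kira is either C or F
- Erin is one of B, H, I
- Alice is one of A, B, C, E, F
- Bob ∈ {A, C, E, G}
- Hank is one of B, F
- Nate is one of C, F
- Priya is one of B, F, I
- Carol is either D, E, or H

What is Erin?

H

Kira and Nate share exactly the 2 values {C, F}; by pigeonhole those values go to them, so strike C, F from Alice, Bob, Hank, Priya.
Hank has just one choice, so Hank = B. Eliminate B elsewhere: Erin, Alice, Priya.
That leaves Priya = I. Remove I from Erin.
So Erin = H.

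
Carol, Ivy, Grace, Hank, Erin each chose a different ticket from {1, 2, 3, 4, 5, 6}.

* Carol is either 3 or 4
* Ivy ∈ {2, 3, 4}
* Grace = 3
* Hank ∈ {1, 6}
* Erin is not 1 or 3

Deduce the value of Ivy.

2

Grace's domain is down to {3}, so Grace = 3. Strike 3 from Carol, Ivy.
That leaves Carol = 4. So Ivy, Erin can't be 4.
So Ivy = 2.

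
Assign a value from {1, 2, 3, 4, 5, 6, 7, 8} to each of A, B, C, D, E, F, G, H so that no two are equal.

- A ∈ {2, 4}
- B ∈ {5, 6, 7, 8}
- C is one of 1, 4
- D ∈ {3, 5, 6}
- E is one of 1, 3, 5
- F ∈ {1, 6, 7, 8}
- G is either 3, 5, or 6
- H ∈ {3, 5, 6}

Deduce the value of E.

1

The 8 variables together cover exactly {1, 2, 3, 4, 5, 6, 7, 8} — 8 values for 8 variables — and 2 appears only in A's list, so A = 2.
The 7 still-open variables together cover exactly {1, 3, 4, 5, 6, 7, 8} — 7 values for 7 variables — and 4 appears only in C's list, so C = 4.
D, G, H between them cover only {3, 5, 6} — a naked triple. Remove those values from B, E, F.
So E = 1.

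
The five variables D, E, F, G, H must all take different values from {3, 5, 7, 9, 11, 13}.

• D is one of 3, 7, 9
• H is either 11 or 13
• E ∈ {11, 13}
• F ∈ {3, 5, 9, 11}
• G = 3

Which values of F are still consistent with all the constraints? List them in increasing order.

G's domain is down to {3}, so G = 3. Remove 3 from D, F.
The 2 variables E and H are confined to {11, 13}, which locks those values in; drop them from F.
No further eliminations apply; F can still be any of 5, 9.

5, 9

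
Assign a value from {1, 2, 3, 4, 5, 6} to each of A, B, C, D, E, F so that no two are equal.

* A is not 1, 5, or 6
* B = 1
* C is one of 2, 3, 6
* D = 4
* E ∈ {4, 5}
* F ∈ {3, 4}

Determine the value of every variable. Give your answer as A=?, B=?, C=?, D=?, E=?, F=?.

B must be 1 (only option left).
That leaves D = 4. Eliminate 4 elsewhere: A, E, F.
That leaves E = 5.
F has just one choice, so F = 3. Strike 3 from A, C.
A's domain is down to {2}, so A = 2. Eliminate 2 elsewhere: C.
C must be 6 (only option left).

A=2, B=1, C=6, D=4, E=5, F=3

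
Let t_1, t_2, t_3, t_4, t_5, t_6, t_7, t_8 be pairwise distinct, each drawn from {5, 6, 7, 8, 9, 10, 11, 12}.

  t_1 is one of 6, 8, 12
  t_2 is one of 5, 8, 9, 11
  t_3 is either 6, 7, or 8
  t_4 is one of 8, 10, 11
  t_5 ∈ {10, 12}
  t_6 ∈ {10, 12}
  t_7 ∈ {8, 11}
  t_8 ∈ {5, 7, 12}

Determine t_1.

6

The 8 variables together cover exactly {5, 6, 7, 8, 9, 10, 11, 12} — 8 values for 8 variables — and 9 appears only in t_2's list, so t_2 = 9.
The 7 still-open variables draw from only 7 values {5, 6, 7, 8, 10, 11, 12}, so each is used; only t_8 can be 5, hence t_8 = 5.
The 6 still-open variables draw from only 6 values {6, 7, 8, 10, 11, 12}, so each is used; only t_3 can be 7, hence t_3 = 7.
The 5 still-open variables together cover exactly {6, 8, 10, 11, 12} — 5 values for 5 variables — and 6 appears only in t_1's list, so t_1 = 6.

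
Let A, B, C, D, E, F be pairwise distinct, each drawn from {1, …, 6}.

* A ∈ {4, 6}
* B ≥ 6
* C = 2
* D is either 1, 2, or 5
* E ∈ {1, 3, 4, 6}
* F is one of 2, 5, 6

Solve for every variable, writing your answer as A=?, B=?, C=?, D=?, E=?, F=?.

A=4, B=6, C=2, D=1, E=3, F=5

B has just one choice, so B = 6. Strike 6 from A, E, F.
C's domain is down to {2}, so C = 2. Strike 2 from D, F.
F has just one choice, so F = 5. Eliminate 5 elsewhere: D.
That leaves A = 4. So E can't be 4.
D must be 1 (only option left). So E can't be 1.
E must be 3 (only option left).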